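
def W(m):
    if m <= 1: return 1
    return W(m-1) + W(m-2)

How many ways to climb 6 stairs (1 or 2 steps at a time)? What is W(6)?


Building up from base cases:
W(0) = 1
W(1) = 1
W(2) = W(1) + W(0) = 1 + 1 = 2
W(3) = W(2) + W(1) = 2 + 1 = 3
W(4) = W(3) + W(2) = 3 + 2 = 5
W(5) = W(4) + W(3) = 5 + 3 = 8
W(6) = W(5) + W(4) = 8 + 5 = 13

13


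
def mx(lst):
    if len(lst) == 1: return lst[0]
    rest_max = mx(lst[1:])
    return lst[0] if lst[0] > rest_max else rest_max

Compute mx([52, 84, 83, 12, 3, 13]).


mx([52, 84, 83, 12, 3, 13]): compare 52 with mx([84, 83, 12, 3, 13])
mx([84, 83, 12, 3, 13]): compare 84 with mx([83, 12, 3, 13])
mx([83, 12, 3, 13]): compare 83 with mx([12, 3, 13])
mx([12, 3, 13]): compare 12 with mx([3, 13])
mx([3, 13]): compare 3 with mx([13])
mx([13]) = 13  (base case)
Compare 3 with 13 -> 13
Compare 12 with 13 -> 13
Compare 83 with 13 -> 83
Compare 84 with 83 -> 84
Compare 52 with 84 -> 84

84


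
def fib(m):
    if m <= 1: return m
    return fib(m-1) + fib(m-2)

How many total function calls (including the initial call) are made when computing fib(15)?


Let C(n) = total calls for fib(n)
C(0) = 1, C(1) = 1
C(2) = 1 + C(1) + C(0) = 1 + 1 + 1 = 3
C(3) = 1 + C(2) + C(1) = 1 + 3 + 1 = 5
C(4) = 1 + C(3) + C(2) = 1 + 5 + 3 = 9
C(5) = 1 + C(4) + C(3) = 1 + 9 + 5 = 15
C(6) = 1 + C(5) + C(4) = 1 + 15 + 9 = 25
C(7) = 1 + C(6) + C(5) = 1 + 25 + 15 = 41
C(8) = 1 + C(7) + C(6) = 1 + 41 + 25 = 67
C(9) = 1 + C(8) + C(7) = 1 + 67 + 41 = 109
C(10) = 1 + C(9) + C(8) = 1 + 109 + 67 = 177
C(11) = 1 + C(10) + C(9) = 1 + 177 + 109 = 287
C(12) = 1 + C(11) + C(10) = 1 + 287 + 177 = 465
C(13) = 1 + C(12) + C(11) = 1 + 465 + 287 = 753
C(14) = 1 + C(13) + C(12) = 1 + 753 + 465 = 1219
C(15) = 1 + C(14) + C(13) = 1 + 1219 + 753 = 1973

1973


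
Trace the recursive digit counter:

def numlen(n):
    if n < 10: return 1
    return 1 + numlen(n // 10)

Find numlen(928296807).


numlen(928296807) = 1 + numlen(92829680)
numlen(92829680) = 1 + numlen(9282968)
numlen(9282968) = 1 + numlen(928296)
numlen(928296) = 1 + numlen(92829)
numlen(92829) = 1 + numlen(9282)
numlen(9282) = 1 + numlen(928)
numlen(928) = 1 + numlen(92)
numlen(92) = 1 + numlen(9)
numlen(9) = 1  (base case: 9 < 10)
Unwinding: 1 + 1 + 1 + 1 + 1 + 1 + 1 + 1 + 1 = 9

9


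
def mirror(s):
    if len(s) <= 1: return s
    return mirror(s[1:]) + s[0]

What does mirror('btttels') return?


mirror('btttels') = mirror('tttels') + 'b'
mirror('tttels') = mirror('ttels') + 't'
mirror('ttels') = mirror('tels') + 't'
mirror('tels') = mirror('els') + 't'
mirror('els') = mirror('ls') + 'e'
mirror('ls') = mirror('s') + 'l'
mirror('s') = 's'  (base case)
Concatenating: 's' + 'l' + 'e' + 't' + 't' + 't' + 'b' = 'sletttb'

sletttb


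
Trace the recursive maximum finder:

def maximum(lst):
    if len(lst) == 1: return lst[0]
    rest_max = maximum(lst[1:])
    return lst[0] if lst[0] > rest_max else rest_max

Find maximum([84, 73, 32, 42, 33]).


maximum([84, 73, 32, 42, 33]): compare 84 with maximum([73, 32, 42, 33])
maximum([73, 32, 42, 33]): compare 73 with maximum([32, 42, 33])
maximum([32, 42, 33]): compare 32 with maximum([42, 33])
maximum([42, 33]): compare 42 with maximum([33])
maximum([33]) = 33  (base case)
Compare 42 with 33 -> 42
Compare 32 with 42 -> 42
Compare 73 with 42 -> 73
Compare 84 with 73 -> 84

84


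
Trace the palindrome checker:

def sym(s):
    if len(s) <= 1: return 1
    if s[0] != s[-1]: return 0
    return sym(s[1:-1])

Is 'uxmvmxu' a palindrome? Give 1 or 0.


sym('uxmvmxu'): s[0]='u' == s[-1]='u' -> check sym('xmvmx')
sym('xmvmx'): s[0]='x' == s[-1]='x' -> check sym('mvm')
sym('mvm'): s[0]='m' == s[-1]='m' -> check sym('v')
sym('v'): len <= 1 -> return 1  (base case)
Result: 1 (palindrome)

1


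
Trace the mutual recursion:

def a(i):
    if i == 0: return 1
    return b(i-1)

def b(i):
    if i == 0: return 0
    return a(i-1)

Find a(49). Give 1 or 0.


a(49) = b(48)
b(48) = a(47)
a(47) = b(46)
b(46) = a(45)
a(45) = b(44)
b(44) = a(43)
a(43) = b(42)
b(42) = a(41)
a(41) = b(40)
b(40) = a(39)
a(39) = b(38)
b(38) = a(37)
a(37) = b(36)
b(36) = a(35)
a(35) = b(34)
b(34) = a(33)
a(33) = b(32)
b(32) = a(31)
a(31) = b(30)
b(30) = a(29)
a(29) = b(28)
b(28) = a(27)
a(27) = b(26)
b(26) = a(25)
a(25) = b(24)
b(24) = a(23)
a(23) = b(22)
b(22) = a(21)
a(21) = b(20)
b(20) = a(19)
a(19) = b(18)
b(18) = a(17)
a(17) = b(16)
b(16) = a(15)
a(15) = b(14)
b(14) = a(13)
a(13) = b(12)
b(12) = a(11)
a(11) = b(10)
b(10) = a(9)
a(9) = b(8)
b(8) = a(7)
a(7) = b(6)
b(6) = a(5)
a(5) = b(4)
b(4) = a(3)
a(3) = b(2)
b(2) = a(1)
a(1) = b(0)
b(0) = 0  (base case)
Result: 0

0


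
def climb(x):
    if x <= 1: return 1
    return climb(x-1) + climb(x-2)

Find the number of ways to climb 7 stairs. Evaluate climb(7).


Building up from base cases:
climb(0) = 1
climb(1) = 1
climb(2) = climb(1) + climb(0) = 1 + 1 = 2
climb(3) = climb(2) + climb(1) = 2 + 1 = 3
climb(4) = climb(3) + climb(2) = 3 + 2 = 5
climb(5) = climb(4) + climb(3) = 5 + 3 = 8
climb(6) = climb(5) + climb(4) = 8 + 5 = 13
climb(7) = climb(6) + climb(5) = 13 + 8 = 21

21


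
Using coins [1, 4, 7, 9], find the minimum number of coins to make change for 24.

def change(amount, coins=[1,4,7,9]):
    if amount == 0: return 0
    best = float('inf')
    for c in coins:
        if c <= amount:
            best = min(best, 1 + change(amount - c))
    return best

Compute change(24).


Building up with DP:
change(0) = 0
change(1) = min(1+change(0)=1+0=1) = 1
change(2) = min(1+change(1)=1+1=2) = 2
change(3) = min(1+change(2)=1+2=3) = 3
change(4) = min(1+change(3)=1+3=4, 1+change(0)=1+0=1) = 1
change(5) = min(1+change(4)=1+1=2, 1+change(1)=1+1=2) = 2
change(6) = min(1+change(5)=1+2=3, 1+change(2)=1+2=3) = 3
change(7) = min(1+change(6)=1+3=4, 1+change(3)=1+3=4, 1+change(0)=1+0=1) = 1
change(8) = min(1+change(7)=1+1=2, 1+change(4)=1+1=2, 1+change(1)=1+1=2) = 2
change(9) = min(1+change(8)=1+2=3, 1+change(5)=1+2=3, 1+change(2)=1+2=3, 1+change(0)=1+0=1) = 1
change(10) = min(1+change(9)=1+1=2, 1+change(6)=1+3=4, 1+change(3)=1+3=4, 1+change(1)=1+1=2) = 2
change(11) = min(1+change(10)=1+2=3, 1+change(7)=1+1=2, 1+change(4)=1+1=2, 1+change(2)=1+2=3) = 2
change(12) = min(1+change(11)=1+2=3, 1+change(8)=1+2=3, 1+change(5)=1+2=3, 1+change(3)=1+3=4) = 3
change(13) = min(1+change(12)=1+3=4, 1+change(9)=1+1=2, 1+change(6)=1+3=4, 1+change(4)=1+1=2) = 2
change(14) = min(1+change(13)=1+2=3, 1+change(10)=1+2=3, 1+change(7)=1+1=2, 1+change(5)=1+2=3) = 2
change(15) = min(1+change(14)=1+2=3, 1+change(11)=1+2=3, 1+change(8)=1+2=3, 1+change(6)=1+3=4) = 3
change(16) = min(1+change(15)=1+3=4, 1+change(12)=1+3=4, 1+change(9)=1+1=2, 1+change(7)=1+1=2) = 2
change(17) = min(1+change(16)=1+2=3, 1+change(13)=1+2=3, 1+change(10)=1+2=3, 1+change(8)=1+2=3) = 3
change(18) = min(1+change(17)=1+3=4, 1+change(14)=1+2=3, 1+change(11)=1+2=3, 1+change(9)=1+1=2) = 2
change(19) = min(1+change(18)=1+2=3, 1+change(15)=1+3=4, 1+change(12)=1+3=4, 1+change(10)=1+2=3) = 3
change(20) = min(1+change(19)=1+3=4, 1+change(16)=1+2=3, 1+change(13)=1+2=3, 1+change(11)=1+2=3) = 3
change(21) = min(1+change(20)=1+3=4, 1+change(17)=1+3=4, 1+change(14)=1+2=3, 1+change(12)=1+3=4) = 3
change(22) = min(1+change(21)=1+3=4, 1+change(18)=1+2=3, 1+change(15)=1+3=4, 1+change(13)=1+2=3) = 3
change(23) = min(1+change(22)=1+3=4, 1+change(19)=1+3=4, 1+change(16)=1+2=3, 1+change(14)=1+2=3) = 3
change(24) = min(1+change(23)=1+3=4, 1+change(20)=1+3=4, 1+change(17)=1+3=4, 1+change(15)=1+3=4) = 4

4


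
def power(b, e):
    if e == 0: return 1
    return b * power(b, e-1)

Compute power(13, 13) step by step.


power(13, 13)
= 13 * power(13, 12)
= 13 * 13 * power(13, 11)
= 13 * 13 * 13 * power(13, 10)
= 13 * 13 * 13 * 13 * power(13, 9)
= 13 * 13 * 13 * 13 * 13 * power(13, 8)
= 13 * 13 * 13 * 13 * 13 * 13 * power(13, 7)
= 13 * 13 * 13 * 13 * 13 * 13 * 13 * power(13, 6)
= 13 * 13 * 13 * 13 * 13 * 13 * 13 * 13 * power(13, 5)
= 13 * 13 * 13 * 13 * 13 * 13 * 13 * 13 * 13 * power(13, 4)
= 13 * 13 * 13 * 13 * 13 * 13 * 13 * 13 * 13 * 13 * power(13, 3)
= 13 * 13 * 13 * 13 * 13 * 13 * 13 * 13 * 13 * 13 * 13 * power(13, 2)
= 13 * 13 * 13 * 13 * 13 * 13 * 13 * 13 * 13 * 13 * 13 * 13 * power(13, 1)
= 13 * 13 * 13 * 13 * 13 * 13 * 13 * 13 * 13 * 13 * 13 * 13 * 13 * power(13, 0)
= 13 * 13 * 13 * 13 * 13 * 13 * 13 * 13 * 13 * 13 * 13 * 13 * 13 * 1
= 302875106592253

302875106592253


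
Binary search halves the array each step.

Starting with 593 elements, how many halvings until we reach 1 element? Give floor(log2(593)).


593 / 2 = 296
296 / 2 = 148
148 / 2 = 74
74 / 2 = 37
37 / 2 = 18
18 / 2 = 9
9 / 2 = 4
4 / 2 = 2
2 / 2 = 1
Reached 1 after 9 halvings

9


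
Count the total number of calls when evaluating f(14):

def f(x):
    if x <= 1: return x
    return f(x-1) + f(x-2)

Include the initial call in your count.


Let C(n) = total calls for f(n)
C(0) = 1, C(1) = 1
C(2) = 1 + C(1) + C(0) = 1 + 1 + 1 = 3
C(3) = 1 + C(2) + C(1) = 1 + 3 + 1 = 5
C(4) = 1 + C(3) + C(2) = 1 + 5 + 3 = 9
C(5) = 1 + C(4) + C(3) = 1 + 9 + 5 = 15
C(6) = 1 + C(5) + C(4) = 1 + 15 + 9 = 25
C(7) = 1 + C(6) + C(5) = 1 + 25 + 15 = 41
C(8) = 1 + C(7) + C(6) = 1 + 41 + 25 = 67
C(9) = 1 + C(8) + C(7) = 1 + 67 + 41 = 109
C(10) = 1 + C(9) + C(8) = 1 + 109 + 67 = 177
C(11) = 1 + C(10) + C(9) = 1 + 177 + 109 = 287
C(12) = 1 + C(11) + C(10) = 1 + 287 + 177 = 465
C(13) = 1 + C(12) + C(11) = 1 + 465 + 287 = 753
C(14) = 1 + C(13) + C(12) = 1 + 753 + 465 = 1219

1219


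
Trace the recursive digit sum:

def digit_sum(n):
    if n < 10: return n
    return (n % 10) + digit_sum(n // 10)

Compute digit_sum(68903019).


digit_sum(68903019) = 9 + digit_sum(6890301)
digit_sum(6890301) = 1 + digit_sum(689030)
digit_sum(689030) = 0 + digit_sum(68903)
digit_sum(68903) = 3 + digit_sum(6890)
digit_sum(6890) = 0 + digit_sum(689)
digit_sum(689) = 9 + digit_sum(68)
digit_sum(68) = 8 + digit_sum(6)
digit_sum(6) = 6  (base case)
Total: 9 + 1 + 0 + 3 + 0 + 9 + 8 + 6 = 36

36


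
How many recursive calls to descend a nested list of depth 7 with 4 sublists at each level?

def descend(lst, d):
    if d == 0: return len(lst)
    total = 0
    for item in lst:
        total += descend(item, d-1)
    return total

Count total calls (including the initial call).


At depth 0 (root): 1 call
At depth 1: each of 1 parents calls descend on 4 children = 4 calls
At depth 2: each of 4 parents calls descend on 4 children = 16 calls
At depth 3: each of 16 parents calls descend on 4 children = 64 calls
At depth 4: each of 64 parents calls descend on 4 children = 256 calls
At depth 5: each of 256 parents calls descend on 4 children = 1024 calls
At depth 6: each of 1024 parents calls descend on 4 children = 4096 calls
At depth 7: each of 4096 parents calls descend on 4 children = 16384 calls
Total: 1 + 4 + 16 + 64 + 256 + 1024 + 4096 + 16384 = 21845

21845


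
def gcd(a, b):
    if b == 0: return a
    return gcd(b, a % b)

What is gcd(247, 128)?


gcd(247, 128) = gcd(128, 119)
gcd(128, 119) = gcd(119, 9)
gcd(119, 9) = gcd(9, 2)
gcd(9, 2) = gcd(2, 1)
gcd(2, 1) = gcd(1, 0)
gcd(1, 0) = 1  (base case)

1


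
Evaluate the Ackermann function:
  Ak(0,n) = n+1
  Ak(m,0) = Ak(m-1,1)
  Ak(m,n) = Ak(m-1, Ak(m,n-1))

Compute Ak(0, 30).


Ak(0, 30) = 31
Result: Ak(0, 30) = 31

31


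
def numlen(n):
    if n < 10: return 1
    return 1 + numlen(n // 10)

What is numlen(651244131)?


numlen(651244131) = 1 + numlen(65124413)
numlen(65124413) = 1 + numlen(6512441)
numlen(6512441) = 1 + numlen(651244)
numlen(651244) = 1 + numlen(65124)
numlen(65124) = 1 + numlen(6512)
numlen(6512) = 1 + numlen(651)
numlen(651) = 1 + numlen(65)
numlen(65) = 1 + numlen(6)
numlen(6) = 1  (base case: 6 < 10)
Unwinding: 1 + 1 + 1 + 1 + 1 + 1 + 1 + 1 + 1 = 9

9


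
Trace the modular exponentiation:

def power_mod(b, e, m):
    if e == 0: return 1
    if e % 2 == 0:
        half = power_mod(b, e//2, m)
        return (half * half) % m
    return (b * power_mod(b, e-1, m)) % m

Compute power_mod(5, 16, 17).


power_mod(5, 16, 17): e is even, compute power_mod(5, 8, 17)
  power_mod(5, 8, 17): e is even, compute power_mod(5, 4, 17)
    power_mod(5, 4, 17): e is even, compute power_mod(5, 2, 17)
      power_mod(5, 2, 17): e is even, compute power_mod(5, 1, 17)
        power_mod(5, 1, 17): e is odd, compute power_mod(5, 0, 17)
          power_mod(5, 0, 17) = 1
        (5 * 1) % 17 = 5
      half=5, (5*5) % 17 = 8
    half=8, (8*8) % 17 = 13
  half=13, (13*13) % 17 = 16
half=16, (16*16) % 17 = 1

1


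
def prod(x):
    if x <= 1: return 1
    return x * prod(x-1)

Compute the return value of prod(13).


prod(13)
= 13 * prod(12)
= 13 * 12 * prod(11)
= 13 * 12 * 11 * prod(10)
= 13 * 12 * 11 * 10 * prod(9)
= 13 * 12 * 11 * 10 * 9 * prod(8)
= 13 * 12 * 11 * 10 * 9 * 8 * prod(7)
= 13 * 12 * 11 * 10 * 9 * 8 * 7 * prod(6)
= 13 * 12 * 11 * 10 * 9 * 8 * 7 * 6 * prod(5)
= 13 * 12 * 11 * 10 * 9 * 8 * 7 * 6 * 5 * prod(4)
= 13 * 12 * 11 * 10 * 9 * 8 * 7 * 6 * 5 * 4 * prod(3)
= 13 * 12 * 11 * 10 * 9 * 8 * 7 * 6 * 5 * 4 * 3 * prod(2)
= 13 * 12 * 11 * 10 * 9 * 8 * 7 * 6 * 5 * 4 * 3 * 2 * prod(1)
= 13 * 12 * 11 * 10 * 9 * 8 * 7 * 6 * 5 * 4 * 3 * 2 * 1
= 6227020800

6227020800


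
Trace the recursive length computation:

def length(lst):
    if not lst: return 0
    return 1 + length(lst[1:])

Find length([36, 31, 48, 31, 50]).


length([36, 31, 48, 31, 50]) = 1 + length([31, 48, 31, 50])
length([31, 48, 31, 50]) = 1 + length([48, 31, 50])
length([48, 31, 50]) = 1 + length([31, 50])
length([31, 50]) = 1 + length([50])
length([50]) = 1 + length([])
length([]) = 0  (base case)
Unwinding: 1 + 1 + 1 + 1 + 1 + 0 = 5

5


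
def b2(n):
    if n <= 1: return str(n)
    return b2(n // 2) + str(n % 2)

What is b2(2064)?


b2(2064) = b2(1032) + '0'
b2(1032) = b2(516) + '0'
b2(516) = b2(258) + '0'
b2(258) = b2(129) + '0'
b2(129) = b2(64) + '1'
b2(64) = b2(32) + '0'
b2(32) = b2(16) + '0'
b2(16) = b2(8) + '0'
b2(8) = b2(4) + '0'
b2(4) = b2(2) + '0'
b2(2) = b2(1) + '0'
b2(1) = '1'  (base case)
Concatenating: '1' + '0' + '0' + '0' + '0' + '0' + '0' + '1' + '0' + '0' + '0' + '0' = '100000010000'

100000010000


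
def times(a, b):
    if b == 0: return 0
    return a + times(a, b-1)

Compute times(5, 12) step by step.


times(5, 12) = 5 + times(5, 11)
times(5, 11) = 5 + times(5, 10)
times(5, 10) = 5 + times(5, 9)
times(5, 9) = 5 + times(5, 8)
times(5, 8) = 5 + times(5, 7)
times(5, 7) = 5 + times(5, 6)
times(5, 6) = 5 + times(5, 5)
times(5, 5) = 5 + times(5, 4)
times(5, 4) = 5 + times(5, 3)
times(5, 3) = 5 + times(5, 2)
times(5, 2) = 5 + times(5, 1)
times(5, 1) = 5 + times(5, 0)
times(5, 0) = 0  (base case)
Total: 5 + 5 + 5 + 5 + 5 + 5 + 5 + 5 + 5 + 5 + 5 + 5 + 0 = 60

60


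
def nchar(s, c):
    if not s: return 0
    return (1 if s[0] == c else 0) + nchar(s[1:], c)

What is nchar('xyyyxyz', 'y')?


s[0]='x' != 'y' -> 0
s[0]='y' == 'y' -> 1
s[0]='y' == 'y' -> 1
s[0]='y' == 'y' -> 1
s[0]='x' != 'y' -> 0
s[0]='y' == 'y' -> 1
s[0]='z' != 'y' -> 0
Sum: 0 + 1 + 1 + 1 + 0 + 1 + 0 = 4

4


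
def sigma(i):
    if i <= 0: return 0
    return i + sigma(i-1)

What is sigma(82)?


sigma(82)
= 82 + 81 + 80 + 79 + 78 + 77 + 76 + 75 + 74 + 73 + 72 + 71 + 70 + 69 + 68 + 67 + 66 + 65 + 64 + 63 + 62 + 61 + 60 + 59 + 58 + 57 + 56 + 55 + 54 + 53 + 52 + 51 + 50 + 49 + 48 + 47 + 46 + 45 + 44 + 43 + 42 + 41 + 40 + 39 + 38 + 37 + 36 + 35 + 34 + 33 + 32 + 31 + 30 + 29 + 28 + 27 + 26 + 25 + 24 + 23 + 22 + 21 + 20 + 19 + 18 + 17 + 16 + 15 + 14 + 13 + 12 + 11 + 10 + 9 + 8 + 7 + 6 + 5 + 4 + 3 + 2 + 1 + sigma(0)
= 82 + 81 + 80 + 79 + 78 + 77 + 76 + 75 + 74 + 73 + 72 + 71 + 70 + 69 + 68 + 67 + 66 + 65 + 64 + 63 + 62 + 61 + 60 + 59 + 58 + 57 + 56 + 55 + 54 + 53 + 52 + 51 + 50 + 49 + 48 + 47 + 46 + 45 + 44 + 43 + 42 + 41 + 40 + 39 + 38 + 37 + 36 + 35 + 34 + 33 + 32 + 31 + 30 + 29 + 28 + 27 + 26 + 25 + 24 + 23 + 22 + 21 + 20 + 19 + 18 + 17 + 16 + 15 + 14 + 13 + 12 + 11 + 10 + 9 + 8 + 7 + 6 + 5 + 4 + 3 + 2 + 1 + 0
= 3403

3403


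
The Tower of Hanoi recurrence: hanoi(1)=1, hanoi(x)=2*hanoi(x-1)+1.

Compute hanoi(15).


hanoi(15) = 2 * hanoi(14) + 1
hanoi(14) = 2 * hanoi(13) + 1
hanoi(13) = 2 * hanoi(12) + 1
hanoi(12) = 2 * hanoi(11) + 1
hanoi(11) = 2 * hanoi(10) + 1
hanoi(10) = 2 * hanoi(9) + 1
hanoi(9) = 2 * hanoi(8) + 1
hanoi(8) = 2 * hanoi(7) + 1
hanoi(7) = 2 * hanoi(6) + 1
hanoi(6) = 2 * hanoi(5) + 1
hanoi(5) = 2 * hanoi(4) + 1
hanoi(4) = 2 * hanoi(3) + 1
hanoi(3) = 2 * hanoi(2) + 1
hanoi(2) = 2 * hanoi(1) + 1
hanoi(1) = 1  (base case)
hanoi(2) = 2 * 1 + 1 = 3
hanoi(3) = 2 * 3 + 1 = 7
hanoi(4) = 2 * 7 + 1 = 15
hanoi(5) = 2 * 15 + 1 = 31
hanoi(6) = 2 * 31 + 1 = 63
hanoi(7) = 2 * 63 + 1 = 127
hanoi(8) = 2 * 127 + 1 = 255
hanoi(9) = 2 * 255 + 1 = 511
hanoi(10) = 2 * 511 + 1 = 1023
hanoi(11) = 2 * 1023 + 1 = 2047
hanoi(12) = 2 * 2047 + 1 = 4095
hanoi(13) = 2 * 4095 + 1 = 8191
hanoi(14) = 2 * 8191 + 1 = 16383
hanoi(15) = 2 * 16383 + 1 = 32767

32767


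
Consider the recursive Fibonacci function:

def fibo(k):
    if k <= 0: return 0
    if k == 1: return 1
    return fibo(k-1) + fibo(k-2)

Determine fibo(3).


Computing fibo(3) bottom-up:
fibo(0) = 0
fibo(1) = 1
fibo(2) = fibo(1) + fibo(0) = 1 + 0 = 1
fibo(3) = fibo(2) + fibo(1) = 1 + 1 = 2

2


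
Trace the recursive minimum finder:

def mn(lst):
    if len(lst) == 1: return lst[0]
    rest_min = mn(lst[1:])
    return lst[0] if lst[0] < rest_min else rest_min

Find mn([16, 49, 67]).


mn([16, 49, 67]): compare 16 with mn([49, 67])
mn([49, 67]): compare 49 with mn([67])
mn([67]) = 67  (base case)
Compare 49 with 67 -> 49
Compare 16 with 49 -> 16

16


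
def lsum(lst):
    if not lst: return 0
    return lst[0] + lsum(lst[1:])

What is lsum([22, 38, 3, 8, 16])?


lsum([22, 38, 3, 8, 16]) = 22 + lsum([38, 3, 8, 16])
lsum([38, 3, 8, 16]) = 38 + lsum([3, 8, 16])
lsum([3, 8, 16]) = 3 + lsum([8, 16])
lsum([8, 16]) = 8 + lsum([16])
lsum([16]) = 16 + lsum([])
lsum([]) = 0  (base case)
Total: 22 + 38 + 3 + 8 + 16 + 0 = 87

87


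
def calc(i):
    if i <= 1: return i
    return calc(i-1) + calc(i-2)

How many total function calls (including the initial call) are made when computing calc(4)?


Let C(n) = total calls for calc(n)
C(0) = 1, C(1) = 1
C(2) = 1 + C(1) + C(0) = 1 + 1 + 1 = 3
C(3) = 1 + C(2) + C(1) = 1 + 3 + 1 = 5
C(4) = 1 + C(3) + C(2) = 1 + 5 + 3 = 9

9


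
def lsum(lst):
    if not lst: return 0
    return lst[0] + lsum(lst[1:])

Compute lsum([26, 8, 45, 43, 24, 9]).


lsum([26, 8, 45, 43, 24, 9]) = 26 + lsum([8, 45, 43, 24, 9])
lsum([8, 45, 43, 24, 9]) = 8 + lsum([45, 43, 24, 9])
lsum([45, 43, 24, 9]) = 45 + lsum([43, 24, 9])
lsum([43, 24, 9]) = 43 + lsum([24, 9])
lsum([24, 9]) = 24 + lsum([9])
lsum([9]) = 9 + lsum([])
lsum([]) = 0  (base case)
Total: 26 + 8 + 45 + 43 + 24 + 9 + 0 = 155

155


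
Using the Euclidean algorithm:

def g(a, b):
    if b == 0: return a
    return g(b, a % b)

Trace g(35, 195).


g(35, 195) = g(195, 35)
g(195, 35) = g(35, 20)
g(35, 20) = g(20, 15)
g(20, 15) = g(15, 5)
g(15, 5) = g(5, 0)
g(5, 0) = 5  (base case)

5


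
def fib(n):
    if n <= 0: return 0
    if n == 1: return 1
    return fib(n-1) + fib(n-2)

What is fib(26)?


Computing fib(26) bottom-up:
fib(0) = 0
fib(1) = 1
fib(2) = fib(1) + fib(0) = 1 + 0 = 1
fib(3) = fib(2) + fib(1) = 1 + 1 = 2
fib(4) = fib(3) + fib(2) = 2 + 1 = 3
fib(5) = fib(4) + fib(3) = 3 + 2 = 5
fib(6) = fib(5) + fib(4) = 5 + 3 = 8
fib(7) = fib(6) + fib(5) = 8 + 5 = 13
fib(8) = fib(7) + fib(6) = 13 + 8 = 21
fib(9) = fib(8) + fib(7) = 21 + 13 = 34
fib(10) = fib(9) + fib(8) = 34 + 21 = 55
fib(11) = fib(10) + fib(9) = 55 + 34 = 89
fib(12) = fib(11) + fib(10) = 89 + 55 = 144
fib(13) = fib(12) + fib(11) = 144 + 89 = 233
fib(14) = fib(13) + fib(12) = 233 + 144 = 377
fib(15) = fib(14) + fib(13) = 377 + 233 = 610
fib(16) = fib(15) + fib(14) = 610 + 377 = 987
fib(17) = fib(16) + fib(15) = 987 + 610 = 1597
fib(18) = fib(17) + fib(16) = 1597 + 987 = 2584
fib(19) = fib(18) + fib(17) = 2584 + 1597 = 4181
fib(20) = fib(19) + fib(18) = 4181 + 2584 = 6765
fib(21) = fib(20) + fib(19) = 6765 + 4181 = 10946
fib(22) = fib(21) + fib(20) = 10946 + 6765 = 17711
fib(23) = fib(22) + fib(21) = 17711 + 10946 = 28657
fib(24) = fib(23) + fib(22) = 28657 + 17711 = 46368
fib(25) = fib(24) + fib(23) = 46368 + 28657 = 75025
fib(26) = fib(25) + fib(24) = 75025 + 46368 = 121393

121393


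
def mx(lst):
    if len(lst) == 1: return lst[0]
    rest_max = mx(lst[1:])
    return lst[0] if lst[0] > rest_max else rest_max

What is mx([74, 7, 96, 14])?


mx([74, 7, 96, 14]): compare 74 with mx([7, 96, 14])
mx([7, 96, 14]): compare 7 with mx([96, 14])
mx([96, 14]): compare 96 with mx([14])
mx([14]) = 14  (base case)
Compare 96 with 14 -> 96
Compare 7 with 96 -> 96
Compare 74 with 96 -> 96

96


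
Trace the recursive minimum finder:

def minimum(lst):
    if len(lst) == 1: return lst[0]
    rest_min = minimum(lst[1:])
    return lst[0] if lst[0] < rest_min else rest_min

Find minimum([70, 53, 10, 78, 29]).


minimum([70, 53, 10, 78, 29]): compare 70 with minimum([53, 10, 78, 29])
minimum([53, 10, 78, 29]): compare 53 with minimum([10, 78, 29])
minimum([10, 78, 29]): compare 10 with minimum([78, 29])
minimum([78, 29]): compare 78 with minimum([29])
minimum([29]) = 29  (base case)
Compare 78 with 29 -> 29
Compare 10 with 29 -> 10
Compare 53 with 10 -> 10
Compare 70 with 10 -> 10

10


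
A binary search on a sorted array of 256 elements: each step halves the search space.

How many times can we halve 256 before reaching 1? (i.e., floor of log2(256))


256 / 2 = 128
128 / 2 = 64
64 / 2 = 32
32 / 2 = 16
16 / 2 = 8
8 / 2 = 4
4 / 2 = 2
2 / 2 = 1
Reached 1 after 8 halvings

8


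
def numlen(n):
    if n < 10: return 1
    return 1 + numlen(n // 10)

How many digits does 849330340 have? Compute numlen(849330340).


numlen(849330340) = 1 + numlen(84933034)
numlen(84933034) = 1 + numlen(8493303)
numlen(8493303) = 1 + numlen(849330)
numlen(849330) = 1 + numlen(84933)
numlen(84933) = 1 + numlen(8493)
numlen(8493) = 1 + numlen(849)
numlen(849) = 1 + numlen(84)
numlen(84) = 1 + numlen(8)
numlen(8) = 1  (base case: 8 < 10)
Unwinding: 1 + 1 + 1 + 1 + 1 + 1 + 1 + 1 + 1 = 9

9


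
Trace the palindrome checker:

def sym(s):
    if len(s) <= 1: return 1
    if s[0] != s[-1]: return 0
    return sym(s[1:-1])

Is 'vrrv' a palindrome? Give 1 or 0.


sym('vrrv'): s[0]='v' == s[-1]='v' -> check sym('rr')
sym('rr'): s[0]='r' == s[-1]='r' -> check sym('')
sym(''): len <= 1 -> return 1  (base case)
Result: 1 (palindrome)

1


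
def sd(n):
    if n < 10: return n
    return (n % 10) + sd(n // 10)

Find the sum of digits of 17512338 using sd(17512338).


sd(17512338) = 8 + sd(1751233)
sd(1751233) = 3 + sd(175123)
sd(175123) = 3 + sd(17512)
sd(17512) = 2 + sd(1751)
sd(1751) = 1 + sd(175)
sd(175) = 5 + sd(17)
sd(17) = 7 + sd(1)
sd(1) = 1  (base case)
Total: 8 + 3 + 3 + 2 + 1 + 5 + 7 + 1 = 30

30


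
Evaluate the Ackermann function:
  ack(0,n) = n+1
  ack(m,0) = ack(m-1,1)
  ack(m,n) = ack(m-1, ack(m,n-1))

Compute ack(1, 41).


ack(1, 41) = ack(0, ack(1, 40))
  ack(1, 40) = ack(0, ack(1, 39))
    ack(1, 39) = ack(0, ack(1, 38))
      ack(1, 38) = ack(0, ack(1, 37))
        ack(1, 37) = ack(0, ack(1, 36))
          ack(1, 36) = ack(0, ack(1, 35))
          ack(1, 35) = ack(0, ack(1, 34))
          ack(1, 34) = ack(0, ack(1, 33))
          ack(1, 33) = ack(0, ack(1, 32))
          ack(1, 32) = ack(0, ack(1, 31))
          ack(1, 31) = ack(0, ack(1, 30))
          ack(1, 30) = ack(0, ack(1, 29))
          ack(1, 29) = ack(0, ack(1, 28))
          ack(1, 28) = ack(0, ack(1, 27))
          ack(1, 27) = ack(0, ack(1, 26))
          ack(1, 26) = ack(0, ack(1, 25))
          ack(1, 25) = ack(0, ack(1, 24))
          ack(1, 24) = ack(0, ack(1, 23))
          ack(1, 23) = ack(0, ack(1, 22))
          ack(1, 22) = ack(0, ack(1, 21))
          ack(1, 21) = ack(0, ack(1, 20))
          ack(1, 20) = ack(0, ack(1, 19))
          ack(1, 19) = ack(0, ack(1, 18))
          ack(1, 18) = ack(0, ack(1, 17))
          ack(1, 17) = ack(0, ack(1, 16))
... (trace truncated)
Result: ack(1, 41) = 43

43


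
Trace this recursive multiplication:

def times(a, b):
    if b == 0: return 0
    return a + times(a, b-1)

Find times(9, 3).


times(9, 3) = 9 + times(9, 2)
times(9, 2) = 9 + times(9, 1)
times(9, 1) = 9 + times(9, 0)
times(9, 0) = 0  (base case)
Total: 9 + 9 + 9 + 0 = 27

27


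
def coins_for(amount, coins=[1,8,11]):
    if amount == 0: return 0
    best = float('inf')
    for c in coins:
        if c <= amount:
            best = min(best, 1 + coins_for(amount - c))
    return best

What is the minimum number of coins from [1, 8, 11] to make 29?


Building up with DP:
coins_for(0) = 0
coins_for(1) = min(1+coins_for(0)=1+0=1) = 1
coins_for(2) = min(1+coins_for(1)=1+1=2) = 2
coins_for(3) = min(1+coins_for(2)=1+2=3) = 3
coins_for(4) = min(1+coins_for(3)=1+3=4) = 4
coins_for(5) = min(1+coins_for(4)=1+4=5) = 5
coins_for(6) = min(1+coins_for(5)=1+5=6) = 6
coins_for(7) = min(1+coins_for(6)=1+6=7) = 7
coins_for(8) = min(1+coins_for(7)=1+7=8, 1+coins_for(0)=1+0=1) = 1
coins_for(9) = min(1+coins_for(8)=1+1=2, 1+coins_for(1)=1+1=2) = 2
coins_for(10) = min(1+coins_for(9)=1+2=3, 1+coins_for(2)=1+2=3) = 3
coins_for(11) = min(1+coins_for(10)=1+3=4, 1+coins_for(3)=1+3=4, 1+coins_for(0)=1+0=1) = 1
coins_for(12) = min(1+coins_for(11)=1+1=2, 1+coins_for(4)=1+4=5, 1+coins_for(1)=1+1=2) = 2
coins_for(13) = min(1+coins_for(12)=1+2=3, 1+coins_for(5)=1+5=6, 1+coins_for(2)=1+2=3) = 3
coins_for(14) = min(1+coins_for(13)=1+3=4, 1+coins_for(6)=1+6=7, 1+coins_for(3)=1+3=4) = 4
coins_for(15) = min(1+coins_for(14)=1+4=5, 1+coins_for(7)=1+7=8, 1+coins_for(4)=1+4=5) = 5
coins_for(16) = min(1+coins_for(15)=1+5=6, 1+coins_for(8)=1+1=2, 1+coins_for(5)=1+5=6) = 2
coins_for(17) = min(1+coins_for(16)=1+2=3, 1+coins_for(9)=1+2=3, 1+coins_for(6)=1+6=7) = 3
coins_for(18) = min(1+coins_for(17)=1+3=4, 1+coins_for(10)=1+3=4, 1+coins_for(7)=1+7=8) = 4
coins_for(19) = min(1+coins_for(18)=1+4=5, 1+coins_for(11)=1+1=2, 1+coins_for(8)=1+1=2) = 2
coins_for(20) = min(1+coins_for(19)=1+2=3, 1+coins_for(12)=1+2=3, 1+coins_for(9)=1+2=3) = 3
coins_for(21) = min(1+coins_for(20)=1+3=4, 1+coins_for(13)=1+3=4, 1+coins_for(10)=1+3=4) = 4
coins_for(22) = min(1+coins_for(21)=1+4=5, 1+coins_for(14)=1+4=5, 1+coins_for(11)=1+1=2) = 2
coins_for(23) = min(1+coins_for(22)=1+2=3, 1+coins_for(15)=1+5=6, 1+coins_for(12)=1+2=3) = 3
coins_for(24) = min(1+coins_for(23)=1+3=4, 1+coins_for(16)=1+2=3, 1+coins_for(13)=1+3=4) = 3
coins_for(25) = min(1+coins_for(24)=1+3=4, 1+coins_for(17)=1+3=4, 1+coins_for(14)=1+4=5) = 4
coins_for(26) = min(1+coins_for(25)=1+4=5, 1+coins_for(18)=1+4=5, 1+coins_for(15)=1+5=6) = 5
coins_for(27) = min(1+coins_for(26)=1+5=6, 1+coins_for(19)=1+2=3, 1+coins_for(16)=1+2=3) = 3
coins_for(28) = min(1+coins_for(27)=1+3=4, 1+coins_for(20)=1+3=4, 1+coins_for(17)=1+3=4) = 4
coins_for(29) = min(1+coins_for(28)=1+4=5, 1+coins_for(21)=1+4=5, 1+coins_for(18)=1+4=5) = 5

5


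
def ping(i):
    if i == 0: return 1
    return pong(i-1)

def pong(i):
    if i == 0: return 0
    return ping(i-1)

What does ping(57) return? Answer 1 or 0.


ping(57) = pong(56)
pong(56) = ping(55)
ping(55) = pong(54)
pong(54) = ping(53)
ping(53) = pong(52)
pong(52) = ping(51)
ping(51) = pong(50)
pong(50) = ping(49)
ping(49) = pong(48)
pong(48) = ping(47)
ping(47) = pong(46)
pong(46) = ping(45)
ping(45) = pong(44)
pong(44) = ping(43)
ping(43) = pong(42)
pong(42) = ping(41)
ping(41) = pong(40)
pong(40) = ping(39)
ping(39) = pong(38)
pong(38) = ping(37)
ping(37) = pong(36)
pong(36) = ping(35)
ping(35) = pong(34)
pong(34) = ping(33)
ping(33) = pong(32)
pong(32) = ping(31)
ping(31) = pong(30)
pong(30) = ping(29)
ping(29) = pong(28)
pong(28) = ping(27)
ping(27) = pong(26)
pong(26) = ping(25)
ping(25) = pong(24)
pong(24) = ping(23)
ping(23) = pong(22)
pong(22) = ping(21)
ping(21) = pong(20)
pong(20) = ping(19)
ping(19) = pong(18)
pong(18) = ping(17)
ping(17) = pong(16)
pong(16) = ping(15)
ping(15) = pong(14)
pong(14) = ping(13)
ping(13) = pong(12)
pong(12) = ping(11)
ping(11) = pong(10)
pong(10) = ping(9)
ping(9) = pong(8)
pong(8) = ping(7)
ping(7) = pong(6)
pong(6) = ping(5)
ping(5) = pong(4)
pong(4) = ping(3)
ping(3) = pong(2)
pong(2) = ping(1)
ping(1) = pong(0)
pong(0) = 0  (base case)
Result: 0

0


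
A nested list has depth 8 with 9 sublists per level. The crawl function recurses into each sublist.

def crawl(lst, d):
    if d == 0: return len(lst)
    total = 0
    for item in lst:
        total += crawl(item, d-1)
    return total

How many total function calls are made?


At depth 0 (root): 1 call
At depth 1: each of 1 parents calls crawl on 9 children = 9 calls
At depth 2: each of 9 parents calls crawl on 9 children = 81 calls
At depth 3: each of 81 parents calls crawl on 9 children = 729 calls
At depth 4: each of 729 parents calls crawl on 9 children = 6561 calls
At depth 5: each of 6561 parents calls crawl on 9 children = 59049 calls
At depth 6: each of 59049 parents calls crawl on 9 children = 531441 calls
At depth 7: each of 531441 parents calls crawl on 9 children = 4782969 calls
At depth 8: each of 4782969 parents calls crawl on 9 children = 43046721 calls
Total: 1 + 9 + 81 + 729 + 6561 + 59049 + 531441 + 4782969 + 43046721 = 48427561

48427561


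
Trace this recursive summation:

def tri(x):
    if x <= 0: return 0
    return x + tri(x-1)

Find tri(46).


tri(46)
= 46 + 45 + 44 + 43 + 42 + 41 + 40 + 39 + 38 + 37 + 36 + 35 + 34 + 33 + 32 + 31 + 30 + 29 + 28 + 27 + 26 + 25 + 24 + 23 + 22 + 21 + 20 + 19 + 18 + 17 + 16 + 15 + 14 + 13 + 12 + 11 + 10 + 9 + 8 + 7 + 6 + 5 + 4 + 3 + 2 + 1 + tri(0)
= 46 + 45 + 44 + 43 + 42 + 41 + 40 + 39 + 38 + 37 + 36 + 35 + 34 + 33 + 32 + 31 + 30 + 29 + 28 + 27 + 26 + 25 + 24 + 23 + 22 + 21 + 20 + 19 + 18 + 17 + 16 + 15 + 14 + 13 + 12 + 11 + 10 + 9 + 8 + 7 + 6 + 5 + 4 + 3 + 2 + 1 + 0
= 1081

1081


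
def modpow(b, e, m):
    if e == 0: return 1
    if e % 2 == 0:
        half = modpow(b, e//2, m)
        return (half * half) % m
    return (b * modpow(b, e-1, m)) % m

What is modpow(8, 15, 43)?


modpow(8, 15, 43): e is odd, compute modpow(8, 14, 43)
  modpow(8, 14, 43): e is even, compute modpow(8, 7, 43)
    modpow(8, 7, 43): e is odd, compute modpow(8, 6, 43)
      modpow(8, 6, 43): e is even, compute modpow(8, 3, 43)
        modpow(8, 3, 43): e is odd, compute modpow(8, 2, 43)
          modpow(8, 2, 43): e is even, compute modpow(8, 1, 43)
          modpow(8, 1, 43): e is odd, compute modpow(8, 0, 43)
          modpow(8, 0, 43) = 1
          (8 * 1) % 43 = 8
          half=8, (8*8) % 43 = 21
        (8 * 21) % 43 = 39
      half=39, (39*39) % 43 = 16
    (8 * 16) % 43 = 42
  half=42, (42*42) % 43 = 1
(8 * 1) % 43 = 8

8


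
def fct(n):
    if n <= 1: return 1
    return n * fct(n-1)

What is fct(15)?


fct(15)
= 15 * fct(14)
= 15 * 14 * fct(13)
= 15 * 14 * 13 * fct(12)
= 15 * 14 * 13 * 12 * fct(11)
= 15 * 14 * 13 * 12 * 11 * fct(10)
= 15 * 14 * 13 * 12 * 11 * 10 * fct(9)
= 15 * 14 * 13 * 12 * 11 * 10 * 9 * fct(8)
= 15 * 14 * 13 * 12 * 11 * 10 * 9 * 8 * fct(7)
= 15 * 14 * 13 * 12 * 11 * 10 * 9 * 8 * 7 * fct(6)
= 15 * 14 * 13 * 12 * 11 * 10 * 9 * 8 * 7 * 6 * fct(5)
= 15 * 14 * 13 * 12 * 11 * 10 * 9 * 8 * 7 * 6 * 5 * fct(4)
= 15 * 14 * 13 * 12 * 11 * 10 * 9 * 8 * 7 * 6 * 5 * 4 * fct(3)
= 15 * 14 * 13 * 12 * 11 * 10 * 9 * 8 * 7 * 6 * 5 * 4 * 3 * fct(2)
= 15 * 14 * 13 * 12 * 11 * 10 * 9 * 8 * 7 * 6 * 5 * 4 * 3 * 2 * fct(1)
= 15 * 14 * 13 * 12 * 11 * 10 * 9 * 8 * 7 * 6 * 5 * 4 * 3 * 2 * 1
= 1307674368000

1307674368000


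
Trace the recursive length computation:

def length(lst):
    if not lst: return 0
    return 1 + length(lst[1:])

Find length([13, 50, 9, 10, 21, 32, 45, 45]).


length([13, 50, 9, 10, 21, 32, 45, 45]) = 1 + length([50, 9, 10, 21, 32, 45, 45])
length([50, 9, 10, 21, 32, 45, 45]) = 1 + length([9, 10, 21, 32, 45, 45])
length([9, 10, 21, 32, 45, 45]) = 1 + length([10, 21, 32, 45, 45])
length([10, 21, 32, 45, 45]) = 1 + length([21, 32, 45, 45])
length([21, 32, 45, 45]) = 1 + length([32, 45, 45])
length([32, 45, 45]) = 1 + length([45, 45])
length([45, 45]) = 1 + length([45])
length([45]) = 1 + length([])
length([]) = 0  (base case)
Unwinding: 1 + 1 + 1 + 1 + 1 + 1 + 1 + 1 + 0 = 8

8


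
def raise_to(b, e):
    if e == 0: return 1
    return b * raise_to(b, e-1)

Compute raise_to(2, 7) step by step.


raise_to(2, 7)
= 2 * raise_to(2, 6)
= 2 * 2 * raise_to(2, 5)
= 2 * 2 * 2 * raise_to(2, 4)
= 2 * 2 * 2 * 2 * raise_to(2, 3)
= 2 * 2 * 2 * 2 * 2 * raise_to(2, 2)
= 2 * 2 * 2 * 2 * 2 * 2 * raise_to(2, 1)
= 2 * 2 * 2 * 2 * 2 * 2 * 2 * raise_to(2, 0)
= 2 * 2 * 2 * 2 * 2 * 2 * 2 * 1
= 128

128


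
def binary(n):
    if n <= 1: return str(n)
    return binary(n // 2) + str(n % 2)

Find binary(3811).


binary(3811) = binary(1905) + '1'
binary(1905) = binary(952) + '1'
binary(952) = binary(476) + '0'
binary(476) = binary(238) + '0'
binary(238) = binary(119) + '0'
binary(119) = binary(59) + '1'
binary(59) = binary(29) + '1'
binary(29) = binary(14) + '1'
binary(14) = binary(7) + '0'
binary(7) = binary(3) + '1'
binary(3) = binary(1) + '1'
binary(1) = '1'  (base case)
Concatenating: '1' + '1' + '1' + '0' + '1' + '1' + '1' + '0' + '0' + '0' + '1' + '1' = '111011100011'

111011100011


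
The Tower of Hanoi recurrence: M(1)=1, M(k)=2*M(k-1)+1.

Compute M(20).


M(20) = 2 * M(19) + 1
M(19) = 2 * M(18) + 1
M(18) = 2 * M(17) + 1
M(17) = 2 * M(16) + 1
M(16) = 2 * M(15) + 1
M(15) = 2 * M(14) + 1
M(14) = 2 * M(13) + 1
M(13) = 2 * M(12) + 1
M(12) = 2 * M(11) + 1
M(11) = 2 * M(10) + 1
M(10) = 2 * M(9) + 1
M(9) = 2 * M(8) + 1
M(8) = 2 * M(7) + 1
M(7) = 2 * M(6) + 1
M(6) = 2 * M(5) + 1
M(5) = 2 * M(4) + 1
M(4) = 2 * M(3) + 1
M(3) = 2 * M(2) + 1
M(2) = 2 * M(1) + 1
M(1) = 1  (base case)
M(2) = 2 * 1 + 1 = 3
M(3) = 2 * 3 + 1 = 7
M(4) = 2 * 7 + 1 = 15
M(5) = 2 * 15 + 1 = 31
M(6) = 2 * 31 + 1 = 63
M(7) = 2 * 63 + 1 = 127
M(8) = 2 * 127 + 1 = 255
M(9) = 2 * 255 + 1 = 511
M(10) = 2 * 511 + 1 = 1023
M(11) = 2 * 1023 + 1 = 2047
M(12) = 2 * 2047 + 1 = 4095
M(13) = 2 * 4095 + 1 = 8191
M(14) = 2 * 8191 + 1 = 16383
M(15) = 2 * 16383 + 1 = 32767
M(16) = 2 * 32767 + 1 = 65535
M(17) = 2 * 65535 + 1 = 131071
M(18) = 2 * 131071 + 1 = 262143
M(19) = 2 * 262143 + 1 = 524287
M(20) = 2 * 524287 + 1 = 1048575

1048575


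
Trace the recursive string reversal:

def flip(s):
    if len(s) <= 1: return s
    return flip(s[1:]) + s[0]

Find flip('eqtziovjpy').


flip('eqtziovjpy') = flip('qtziovjpy') + 'e'
flip('qtziovjpy') = flip('tziovjpy') + 'q'
flip('tziovjpy') = flip('ziovjpy') + 't'
flip('ziovjpy') = flip('iovjpy') + 'z'
flip('iovjpy') = flip('ovjpy') + 'i'
flip('ovjpy') = flip('vjpy') + 'o'
flip('vjpy') = flip('jpy') + 'v'
flip('jpy') = flip('py') + 'j'
flip('py') = flip('y') + 'p'
flip('y') = 'y'  (base case)
Concatenating: 'y' + 'p' + 'j' + 'v' + 'o' + 'i' + 'z' + 't' + 'q' + 'e' = 'ypjvoiztqe'

ypjvoiztqe


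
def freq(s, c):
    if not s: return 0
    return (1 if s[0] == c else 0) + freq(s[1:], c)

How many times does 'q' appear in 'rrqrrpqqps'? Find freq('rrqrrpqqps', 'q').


s[0]='r' != 'q' -> 0
s[0]='r' != 'q' -> 0
s[0]='q' == 'q' -> 1
s[0]='r' != 'q' -> 0
s[0]='r' != 'q' -> 0
s[0]='p' != 'q' -> 0
s[0]='q' == 'q' -> 1
s[0]='q' == 'q' -> 1
s[0]='p' != 'q' -> 0
s[0]='s' != 'q' -> 0
Sum: 0 + 0 + 1 + 0 + 0 + 0 + 1 + 1 + 0 + 0 = 3

3


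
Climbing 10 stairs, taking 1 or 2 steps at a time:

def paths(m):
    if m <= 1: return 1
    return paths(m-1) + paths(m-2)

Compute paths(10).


Building up from base cases:
paths(0) = 1
paths(1) = 1
paths(2) = paths(1) + paths(0) = 1 + 1 = 2
paths(3) = paths(2) + paths(1) = 2 + 1 = 3
paths(4) = paths(3) + paths(2) = 3 + 2 = 5
paths(5) = paths(4) + paths(3) = 5 + 3 = 8
paths(6) = paths(5) + paths(4) = 8 + 5 = 13
paths(7) = paths(6) + paths(5) = 13 + 8 = 21
paths(8) = paths(7) + paths(6) = 21 + 13 = 34
paths(9) = paths(8) + paths(7) = 34 + 21 = 55
paths(10) = paths(9) + paths(8) = 55 + 34 = 89

89


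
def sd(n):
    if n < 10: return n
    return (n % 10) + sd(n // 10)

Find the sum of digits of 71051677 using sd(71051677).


sd(71051677) = 7 + sd(7105167)
sd(7105167) = 7 + sd(710516)
sd(710516) = 6 + sd(71051)
sd(71051) = 1 + sd(7105)
sd(7105) = 5 + sd(710)
sd(710) = 0 + sd(71)
sd(71) = 1 + sd(7)
sd(7) = 7  (base case)
Total: 7 + 7 + 6 + 1 + 5 + 0 + 1 + 7 = 34

34


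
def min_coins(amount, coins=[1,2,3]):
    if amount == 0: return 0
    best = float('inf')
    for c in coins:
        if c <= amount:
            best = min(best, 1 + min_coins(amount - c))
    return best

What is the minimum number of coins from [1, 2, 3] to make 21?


Building up with DP:
min_coins(0) = 0
min_coins(1) = min(1+min_coins(0)=1+0=1) = 1
min_coins(2) = min(1+min_coins(1)=1+1=2, 1+min_coins(0)=1+0=1) = 1
min_coins(3) = min(1+min_coins(2)=1+1=2, 1+min_coins(1)=1+1=2, 1+min_coins(0)=1+0=1) = 1
min_coins(4) = min(1+min_coins(3)=1+1=2, 1+min_coins(2)=1+1=2, 1+min_coins(1)=1+1=2) = 2
min_coins(5) = min(1+min_coins(4)=1+2=3, 1+min_coins(3)=1+1=2, 1+min_coins(2)=1+1=2) = 2
min_coins(6) = min(1+min_coins(5)=1+2=3, 1+min_coins(4)=1+2=3, 1+min_coins(3)=1+1=2) = 2
min_coins(7) = min(1+min_coins(6)=1+2=3, 1+min_coins(5)=1+2=3, 1+min_coins(4)=1+2=3) = 3
min_coins(8) = min(1+min_coins(7)=1+3=4, 1+min_coins(6)=1+2=3, 1+min_coins(5)=1+2=3) = 3
min_coins(9) = min(1+min_coins(8)=1+3=4, 1+min_coins(7)=1+3=4, 1+min_coins(6)=1+2=3) = 3
min_coins(10) = min(1+min_coins(9)=1+3=4, 1+min_coins(8)=1+3=4, 1+min_coins(7)=1+3=4) = 4
min_coins(11) = min(1+min_coins(10)=1+4=5, 1+min_coins(9)=1+3=4, 1+min_coins(8)=1+3=4) = 4
min_coins(12) = min(1+min_coins(11)=1+4=5, 1+min_coins(10)=1+4=5, 1+min_coins(9)=1+3=4) = 4
min_coins(13) = min(1+min_coins(12)=1+4=5, 1+min_coins(11)=1+4=5, 1+min_coins(10)=1+4=5) = 5
min_coins(14) = min(1+min_coins(13)=1+5=6, 1+min_coins(12)=1+4=5, 1+min_coins(11)=1+4=5) = 5
min_coins(15) = min(1+min_coins(14)=1+5=6, 1+min_coins(13)=1+5=6, 1+min_coins(12)=1+4=5) = 5
min_coins(16) = min(1+min_coins(15)=1+5=6, 1+min_coins(14)=1+5=6, 1+min_coins(13)=1+5=6) = 6
min_coins(17) = min(1+min_coins(16)=1+6=7, 1+min_coins(15)=1+5=6, 1+min_coins(14)=1+5=6) = 6
min_coins(18) = min(1+min_coins(17)=1+6=7, 1+min_coins(16)=1+6=7, 1+min_coins(15)=1+5=6) = 6
min_coins(19) = min(1+min_coins(18)=1+6=7, 1+min_coins(17)=1+6=7, 1+min_coins(16)=1+6=7) = 7
min_coins(20) = min(1+min_coins(19)=1+7=8, 1+min_coins(18)=1+6=7, 1+min_coins(17)=1+6=7) = 7
min_coins(21) = min(1+min_coins(20)=1+7=8, 1+min_coins(19)=1+7=8, 1+min_coins(18)=1+6=7) = 7

7


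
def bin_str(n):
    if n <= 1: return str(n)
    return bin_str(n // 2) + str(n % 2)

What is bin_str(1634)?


bin_str(1634) = bin_str(817) + '0'
bin_str(817) = bin_str(408) + '1'
bin_str(408) = bin_str(204) + '0'
bin_str(204) = bin_str(102) + '0'
bin_str(102) = bin_str(51) + '0'
bin_str(51) = bin_str(25) + '1'
bin_str(25) = bin_str(12) + '1'
bin_str(12) = bin_str(6) + '0'
bin_str(6) = bin_str(3) + '0'
bin_str(3) = bin_str(1) + '1'
bin_str(1) = '1'  (base case)
Concatenating: '1' + '1' + '0' + '0' + '1' + '1' + '0' + '0' + '0' + '1' + '0' = '11001100010'

11001100010


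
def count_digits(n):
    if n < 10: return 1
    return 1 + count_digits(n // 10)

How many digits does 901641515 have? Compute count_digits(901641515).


count_digits(901641515) = 1 + count_digits(90164151)
count_digits(90164151) = 1 + count_digits(9016415)
count_digits(9016415) = 1 + count_digits(901641)
count_digits(901641) = 1 + count_digits(90164)
count_digits(90164) = 1 + count_digits(9016)
count_digits(9016) = 1 + count_digits(901)
count_digits(901) = 1 + count_digits(90)
count_digits(90) = 1 + count_digits(9)
count_digits(9) = 1  (base case: 9 < 10)
Unwinding: 1 + 1 + 1 + 1 + 1 + 1 + 1 + 1 + 1 = 9

9


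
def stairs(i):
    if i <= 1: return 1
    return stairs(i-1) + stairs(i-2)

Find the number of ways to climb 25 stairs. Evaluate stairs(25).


Building up from base cases:
stairs(0) = 1
stairs(1) = 1
stairs(2) = stairs(1) + stairs(0) = 1 + 1 = 2
stairs(3) = stairs(2) + stairs(1) = 2 + 1 = 3
stairs(4) = stairs(3) + stairs(2) = 3 + 2 = 5
stairs(5) = stairs(4) + stairs(3) = 5 + 3 = 8
stairs(6) = stairs(5) + stairs(4) = 8 + 5 = 13
stairs(7) = stairs(6) + stairs(5) = 13 + 8 = 21
stairs(8) = stairs(7) + stairs(6) = 21 + 13 = 34
stairs(9) = stairs(8) + stairs(7) = 34 + 21 = 55
stairs(10) = stairs(9) + stairs(8) = 55 + 34 = 89
stairs(11) = stairs(10) + stairs(9) = 89 + 55 = 144
stairs(12) = stairs(11) + stairs(10) = 144 + 89 = 233
stairs(13) = stairs(12) + stairs(11) = 233 + 144 = 377
stairs(14) = stairs(13) + stairs(12) = 377 + 233 = 610
stairs(15) = stairs(14) + stairs(13) = 610 + 377 = 987
stairs(16) = stairs(15) + stairs(14) = 987 + 610 = 1597
stairs(17) = stairs(16) + stairs(15) = 1597 + 987 = 2584
stairs(18) = stairs(17) + stairs(16) = 2584 + 1597 = 4181
stairs(19) = stairs(18) + stairs(17) = 4181 + 2584 = 6765
stairs(20) = stairs(19) + stairs(18) = 6765 + 4181 = 10946
stairs(21) = stairs(20) + stairs(19) = 10946 + 6765 = 17711
stairs(22) = stairs(21) + stairs(20) = 17711 + 10946 = 28657
stairs(23) = stairs(22) + stairs(21) = 28657 + 17711 = 46368
stairs(24) = stairs(23) + stairs(22) = 46368 + 28657 = 75025
stairs(25) = stairs(24) + stairs(23) = 75025 + 46368 = 121393

121393
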